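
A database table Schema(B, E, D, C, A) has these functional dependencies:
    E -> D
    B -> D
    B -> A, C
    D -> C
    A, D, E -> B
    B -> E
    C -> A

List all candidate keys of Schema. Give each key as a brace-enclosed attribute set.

{B} is a candidate key since {B}⁺ = {A, B, C, D, E} covers every attribute.
{E} is a candidate key since {E}⁺ = {A, B, C, D, E} covers every attribute.
No proper subset of any of these is a key, and no other minimal superkey exists.

{B}, {E}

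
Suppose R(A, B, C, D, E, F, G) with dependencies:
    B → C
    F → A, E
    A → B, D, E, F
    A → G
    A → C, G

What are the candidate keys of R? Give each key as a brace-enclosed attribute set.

{A}, {F}

Closure of {A} is {A, B, C, D, E, F, G}, the whole schema; {A} is a candidate key.
Closure of {F} is {A, B, C, D, E, F, G}, the whole schema; {F} is a candidate key.
Any other superkey properly contains one of these, so there are no further candidate keys.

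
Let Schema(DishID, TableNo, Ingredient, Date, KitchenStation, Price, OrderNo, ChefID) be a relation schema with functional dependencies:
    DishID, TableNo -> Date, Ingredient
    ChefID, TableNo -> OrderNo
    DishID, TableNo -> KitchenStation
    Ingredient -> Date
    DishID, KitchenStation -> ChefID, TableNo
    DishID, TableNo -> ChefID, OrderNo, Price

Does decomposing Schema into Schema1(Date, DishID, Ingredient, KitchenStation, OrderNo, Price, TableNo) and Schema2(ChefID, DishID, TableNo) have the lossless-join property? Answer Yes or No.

Schema1 ∩ Schema2 = {DishID, TableNo}; its closure under F is {ChefID, Date, DishID, Ingredient, KitchenStation, OrderNo, Price, TableNo}.
Schema1 is contained in that closure, so Schema1 ∩ Schema2 -> Schema1 holds and the join is lossless.

Yes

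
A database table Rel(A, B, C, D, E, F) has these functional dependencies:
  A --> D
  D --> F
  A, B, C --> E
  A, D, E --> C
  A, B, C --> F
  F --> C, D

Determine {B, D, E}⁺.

Start with {B, D, E}.
D --> F applies; add {F} → now {B, D, E, F}.
F --> C, D applies; add {C} → now {B, C, D, E, F}.
No further FD applies.

{B, C, D, E, F}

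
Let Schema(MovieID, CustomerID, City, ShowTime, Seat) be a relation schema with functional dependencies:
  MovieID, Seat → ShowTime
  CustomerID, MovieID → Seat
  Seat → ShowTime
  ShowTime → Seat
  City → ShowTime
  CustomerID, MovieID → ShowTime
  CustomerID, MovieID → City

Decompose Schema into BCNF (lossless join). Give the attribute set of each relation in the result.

{City, CustomerID, MovieID}; {City, Seat}; {MovieID, Seat}; {Seat, ShowTime}

Candidate key of the original relation: {CustomerID, MovieID}.
{City, CustomerID, MovieID, Seat, ShowTime}: {MovieID, Seat} determines {MovieID, Seat, ShowTime} here but is not a superkey — split on MovieID, Seat → ShowTime, giving {MovieID, Seat, ShowTime} and {City, CustomerID, MovieID, Seat}.
{MovieID, Seat, ShowTime}: {Seat} determines {Seat, ShowTime} here but is not a superkey — split on Seat → ShowTime, giving {Seat, ShowTime} and {MovieID, Seat}.
{Seat, ShowTime} is in BCNF.
{MovieID, Seat} is in BCNF.
{City, CustomerID, MovieID, Seat}: {City} determines {City, Seat} here but is not a superkey — split on City → Seat, giving {City, Seat} and {City, CustomerID, MovieID}.
{City, Seat} is in BCNF.
{City, CustomerID, MovieID} is in BCNF.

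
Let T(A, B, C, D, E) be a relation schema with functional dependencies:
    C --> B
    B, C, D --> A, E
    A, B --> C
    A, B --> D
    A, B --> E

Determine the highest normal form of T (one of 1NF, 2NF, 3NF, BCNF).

3NF

Candidate keys: {A, B}, {A, C}, {C, D}. Prime attributes: {A, B, C, D}.
C --> B breaks BCNF: {C}⁺ = {B, C}, so {C} is not a superkey.
Its right-hand attributes {B} are all prime, as are those of every other non-superkey FD — the relation is in 3NF.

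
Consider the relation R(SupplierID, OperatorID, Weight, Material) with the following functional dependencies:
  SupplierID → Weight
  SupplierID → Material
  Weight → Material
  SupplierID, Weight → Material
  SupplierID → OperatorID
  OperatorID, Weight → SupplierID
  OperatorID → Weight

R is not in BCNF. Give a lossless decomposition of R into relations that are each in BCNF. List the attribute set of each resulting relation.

{Material, Weight}; {OperatorID, SupplierID, Weight}

Candidate keys of the original relation: {OperatorID}, {SupplierID}.
Within {Material, OperatorID, SupplierID, Weight}: {Weight}⁺ ∩ {Material, OperatorID, SupplierID, Weight} = {Material, Weight}, not the whole set, so Weight → Material violates BCNF; decompose into {Material, Weight} and {OperatorID, SupplierID, Weight}.
{Material, Weight} is in BCNF.
{OperatorID, SupplierID, Weight} is in BCNF.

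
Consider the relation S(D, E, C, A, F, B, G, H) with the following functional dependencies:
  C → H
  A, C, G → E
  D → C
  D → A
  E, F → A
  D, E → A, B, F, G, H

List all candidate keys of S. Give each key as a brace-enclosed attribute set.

{D, E}, {D, G}

Attributes never on any right-hand side: {D} — every candidate key must contain it.
{D, E}⁺ = {A, B, C, D, E, F, G, H}, which is every attribute, so {D, E} is a candidate key.
{D, G}⁺ = {A, B, C, D, E, F, G, H}, which is every attribute, so {D, G} is a candidate key.
No proper subset of any of these is a key, and no other minimal superkey exists.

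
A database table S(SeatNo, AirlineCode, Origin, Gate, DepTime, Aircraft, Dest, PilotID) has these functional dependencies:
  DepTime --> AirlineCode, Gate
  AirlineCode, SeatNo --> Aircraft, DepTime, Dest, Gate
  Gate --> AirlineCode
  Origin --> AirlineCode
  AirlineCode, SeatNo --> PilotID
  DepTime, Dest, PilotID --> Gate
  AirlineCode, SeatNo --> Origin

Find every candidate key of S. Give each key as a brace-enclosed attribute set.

{AirlineCode, SeatNo}, {DepTime, SeatNo}, {Gate, SeatNo}, {Origin, SeatNo}

Attributes never on any right-hand side: {SeatNo} — every candidate key must contain it.
{AirlineCode, SeatNo}⁺ = {Aircraft, AirlineCode, DepTime, Dest, Gate, Origin, PilotID, SeatNo}, which is every attribute, so {AirlineCode, SeatNo} is a candidate key.
{DepTime, SeatNo}⁺ = {Aircraft, AirlineCode, DepTime, Dest, Gate, Origin, PilotID, SeatNo}, which is every attribute, so {DepTime, SeatNo} is a candidate key.
{Gate, SeatNo}⁺ = {Aircraft, AirlineCode, DepTime, Dest, Gate, Origin, PilotID, SeatNo}, which is every attribute, so {Gate, SeatNo} is a candidate key.
{Origin, SeatNo}⁺ = {Aircraft, AirlineCode, DepTime, Dest, Gate, Origin, PilotID, SeatNo}, which is every attribute, so {Origin, SeatNo} is a candidate key.
No proper subset of any of these is a key, and no other minimal superkey exists.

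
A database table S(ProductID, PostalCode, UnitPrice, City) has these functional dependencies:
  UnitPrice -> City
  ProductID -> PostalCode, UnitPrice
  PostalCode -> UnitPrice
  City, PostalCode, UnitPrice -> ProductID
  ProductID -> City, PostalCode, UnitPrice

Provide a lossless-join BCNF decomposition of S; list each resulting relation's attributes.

Candidate keys of the original relation: {PostalCode}, {ProductID}.
Within {City, PostalCode, ProductID, UnitPrice}: {UnitPrice}⁺ ∩ {City, PostalCode, ProductID, UnitPrice} = {City, UnitPrice}, not the whole set, so UnitPrice -> City violates BCNF; decompose into {City, UnitPrice} and {PostalCode, ProductID, UnitPrice}.
{City, UnitPrice} is in BCNF.
{PostalCode, ProductID, UnitPrice} is in BCNF.

{City, UnitPrice}; {PostalCode, ProductID, UnitPrice}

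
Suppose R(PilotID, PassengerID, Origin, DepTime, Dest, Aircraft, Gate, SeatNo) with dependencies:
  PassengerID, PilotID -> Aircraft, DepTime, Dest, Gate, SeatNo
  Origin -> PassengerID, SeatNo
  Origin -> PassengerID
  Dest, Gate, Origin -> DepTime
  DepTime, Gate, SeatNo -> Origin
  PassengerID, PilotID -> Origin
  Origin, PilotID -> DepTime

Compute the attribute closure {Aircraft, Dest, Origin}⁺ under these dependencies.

Start with {Aircraft, Dest, Origin}.
Origin -> PassengerID, SeatNo applies; add {PassengerID, SeatNo} → now {Aircraft, Dest, Origin, PassengerID, SeatNo}.
No further FD applies.

{Aircraft, Dest, Origin, PassengerID, SeatNo}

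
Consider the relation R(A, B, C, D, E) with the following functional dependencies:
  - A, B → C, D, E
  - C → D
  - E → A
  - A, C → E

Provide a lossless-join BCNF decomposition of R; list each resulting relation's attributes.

Candidate keys of the original relation: {A, B}, {B, E}.
{A, B, C, D, E}: {C} determines {C, D} here but is not a superkey — split on C → D, giving {C, D} and {A, B, C, E}.
{C, D} has no BCNF violation.
{A, B, C, E}: {E} determines {A, E} here but is not a superkey — split on E → A, giving {A, E} and {B, C, E}.
{A, E} has no BCNF violation.
{B, C, E} has no BCNF violation.

{A, E}; {B, C, E}; {C, D}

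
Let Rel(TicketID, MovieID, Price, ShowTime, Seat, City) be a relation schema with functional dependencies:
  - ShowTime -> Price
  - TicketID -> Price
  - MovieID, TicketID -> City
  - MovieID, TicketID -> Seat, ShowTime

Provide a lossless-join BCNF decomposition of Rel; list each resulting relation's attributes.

{City, MovieID, Seat, ShowTime, TicketID}; {Price, ShowTime}

Candidate key of the original relation: {MovieID, TicketID}.
In {City, MovieID, Price, Seat, ShowTime, TicketID}, {ShowTime} is not a superkey ({ShowTime}⁺ restricted to this set is {Price, ShowTime}), so split on ShowTime -> Price into {Price, ShowTime} and {City, MovieID, Seat, ShowTime, TicketID}.
{Price, ShowTime} has no BCNF violation.
{City, MovieID, Seat, ShowTime, TicketID} has no BCNF violation.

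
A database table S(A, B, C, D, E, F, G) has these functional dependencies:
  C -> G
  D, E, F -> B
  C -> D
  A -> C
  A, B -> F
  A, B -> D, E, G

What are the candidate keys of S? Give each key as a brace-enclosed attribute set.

Attributes never on any right-hand side: {A} — every candidate key must contain it.
{A, B}⁺ = {A, B, C, D, E, F, G} — all of the relation — so {A, B} is a candidate key.
{A, E, F}⁺ = {A, B, C, D, E, F, G} — all of the relation — so {A, E, F} is a candidate key.
These are minimal and exhaustive — every other superkey contains one of them.

{A, B}, {A, E, F}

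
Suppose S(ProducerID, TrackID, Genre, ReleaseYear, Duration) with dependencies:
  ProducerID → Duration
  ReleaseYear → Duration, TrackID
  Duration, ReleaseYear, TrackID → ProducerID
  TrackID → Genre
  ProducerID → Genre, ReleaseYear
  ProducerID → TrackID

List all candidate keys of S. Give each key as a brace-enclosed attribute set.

{ProducerID}⁺ = {Duration, Genre, ProducerID, ReleaseYear, TrackID} — all of the relation — so {ProducerID} is a candidate key.
{ReleaseYear}⁺ = {Duration, Genre, ProducerID, ReleaseYear, TrackID} — all of the relation — so {ReleaseYear} is a candidate key.
No proper subset of any of these is a key, and no other minimal superkey exists.

{ProducerID}, {ReleaseYear}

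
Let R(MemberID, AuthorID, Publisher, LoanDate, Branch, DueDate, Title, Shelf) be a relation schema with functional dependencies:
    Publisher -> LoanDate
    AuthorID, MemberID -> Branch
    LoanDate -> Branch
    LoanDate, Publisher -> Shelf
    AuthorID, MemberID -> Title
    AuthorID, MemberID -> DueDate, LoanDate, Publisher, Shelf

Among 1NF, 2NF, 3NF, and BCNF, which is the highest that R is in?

2NF

Candidate key: {AuthorID, MemberID}. Prime attributes: {AuthorID, MemberID}.
For Publisher -> LoanDate we have {Publisher}⁺ = {Branch, LoanDate, Publisher, Shelf}; {Publisher} is not a superkey, so BCNF fails.
Because {LoanDate} is non-prime and the left side of Publisher -> LoanDate is not a superkey, the relation is not in 3NF.
Checking every proper subset of each key, none determines a non-prime attribute — 2NF is satisfied.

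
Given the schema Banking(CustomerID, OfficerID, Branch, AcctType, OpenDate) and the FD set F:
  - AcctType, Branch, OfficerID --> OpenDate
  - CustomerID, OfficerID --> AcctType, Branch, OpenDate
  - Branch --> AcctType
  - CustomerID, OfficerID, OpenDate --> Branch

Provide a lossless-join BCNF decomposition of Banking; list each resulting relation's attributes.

Candidate key of the original relation: {CustomerID, OfficerID}.
Within {AcctType, Branch, CustomerID, OfficerID, OpenDate}: {AcctType, Branch, OfficerID}⁺ ∩ {AcctType, Branch, CustomerID, OfficerID, OpenDate} = {AcctType, Branch, OfficerID, OpenDate}, not the whole set, so AcctType, Branch, OfficerID --> OpenDate violates BCNF; decompose into {AcctType, Branch, OfficerID, OpenDate} and {AcctType, Branch, CustomerID, OfficerID}.
Within {AcctType, Branch, OfficerID, OpenDate}: {Branch}⁺ ∩ {AcctType, Branch, OfficerID, OpenDate} = {AcctType, Branch}, not the whole set, so Branch --> AcctType violates BCNF; decompose into {AcctType, Branch} and {Branch, OfficerID, OpenDate}.
{AcctType, Branch} has no BCNF violation.
{Branch, OfficerID, OpenDate} has no BCNF violation.
Within {AcctType, Branch, CustomerID, OfficerID}: {Branch}⁺ ∩ {AcctType, Branch, CustomerID, OfficerID} = {AcctType, Branch}, not the whole set, so Branch --> AcctType violates BCNF; decompose into {AcctType, Branch} and {Branch, CustomerID, OfficerID}.
{AcctType, Branch} has no BCNF violation.
{Branch, CustomerID, OfficerID} has no BCNF violation.

{AcctType, Branch}; {Branch, CustomerID, OfficerID}; {Branch, OfficerID, OpenDate}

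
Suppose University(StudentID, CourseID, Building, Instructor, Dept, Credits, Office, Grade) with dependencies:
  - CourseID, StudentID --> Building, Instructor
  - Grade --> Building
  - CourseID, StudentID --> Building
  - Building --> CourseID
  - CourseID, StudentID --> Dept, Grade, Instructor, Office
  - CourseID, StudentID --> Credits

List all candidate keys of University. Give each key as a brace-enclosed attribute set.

No FD produces {StudentID}, so it must be in every candidate key.
Closure of {Building, StudentID} is {Building, CourseID, Credits, Dept, Grade, Instructor, Office, StudentID}, the whole schema; {Building, StudentID} is a candidate key.
Closure of {CourseID, StudentID} is {Building, CourseID, Credits, Dept, Grade, Instructor, Office, StudentID}, the whole schema; {CourseID, StudentID} is a candidate key.
Closure of {Grade, StudentID} is {Building, CourseID, Credits, Dept, Grade, Instructor, Office, StudentID}, the whole schema; {Grade, StudentID} is a candidate key.
Any other superkey properly contains one of these, so there are no further candidate keys.

{Building, StudentID}, {CourseID, StudentID}, {Grade, StudentID}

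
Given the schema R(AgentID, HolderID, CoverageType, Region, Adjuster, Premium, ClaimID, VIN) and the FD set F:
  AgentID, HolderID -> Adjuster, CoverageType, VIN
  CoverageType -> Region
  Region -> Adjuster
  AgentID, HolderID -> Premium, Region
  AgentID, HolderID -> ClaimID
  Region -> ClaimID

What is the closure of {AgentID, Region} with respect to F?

Start with {AgentID, Region}.
Region -> Adjuster applies; add {Adjuster} → now {Adjuster, AgentID, Region}.
Region -> ClaimID applies; add {ClaimID} → now {Adjuster, AgentID, ClaimID, Region}.
No further FD applies.

{Adjuster, AgentID, ClaimID, Region}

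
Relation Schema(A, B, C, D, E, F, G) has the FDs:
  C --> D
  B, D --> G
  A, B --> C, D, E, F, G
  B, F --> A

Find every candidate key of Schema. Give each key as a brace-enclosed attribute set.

No FD produces {B}, so it must be in every candidate key.
{A, B} is a candidate key since {A, B}⁺ = {A, B, C, D, E, F, G} covers every attribute.
{B, F} is a candidate key since {B, F}⁺ = {A, B, C, D, E, F, G} covers every attribute.
Any other superkey properly contains one of these, so there are no further candidate keys.

{A, B}, {B, F}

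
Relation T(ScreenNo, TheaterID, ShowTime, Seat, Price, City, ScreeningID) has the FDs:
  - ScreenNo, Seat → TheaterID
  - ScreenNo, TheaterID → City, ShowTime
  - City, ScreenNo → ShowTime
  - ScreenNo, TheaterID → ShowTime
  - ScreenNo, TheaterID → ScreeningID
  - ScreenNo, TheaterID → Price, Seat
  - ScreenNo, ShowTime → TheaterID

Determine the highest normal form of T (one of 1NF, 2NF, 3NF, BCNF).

BCNF

Candidate keys: {City, ScreenNo}, {ScreenNo, Seat}, {ScreenNo, ShowTime}, {ScreenNo, TheaterID}. Prime attributes: {City, ScreenNo, Seat, ShowTime, TheaterID}.
Each dependency's left side is a superkey — BCNF holds.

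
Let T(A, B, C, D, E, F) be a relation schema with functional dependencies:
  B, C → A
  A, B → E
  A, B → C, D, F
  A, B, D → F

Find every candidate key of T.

{B} never appears on the right of any FD, so every key must include it.
{A, B} is a candidate key since {A, B}⁺ = {A, B, C, D, E, F} covers every attribute.
{B, C} is a candidate key since {B, C}⁺ = {A, B, C, D, E, F} covers every attribute.
Any other superkey properly contains one of these, so there are no further candidate keys.

{A, B}, {B, C}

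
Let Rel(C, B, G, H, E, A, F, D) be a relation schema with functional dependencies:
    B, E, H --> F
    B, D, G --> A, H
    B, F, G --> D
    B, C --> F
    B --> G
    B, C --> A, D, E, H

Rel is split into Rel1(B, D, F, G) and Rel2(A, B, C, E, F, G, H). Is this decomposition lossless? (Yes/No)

Rel1 ∩ Rel2 = {B, F, G}; its closure under F is {A, B, D, F, G, H}.
Since Rel1 ⊆ {A, B, D, F, G, H}, the intersection is a superkey of Rel1; the decomposition is lossless.

Yes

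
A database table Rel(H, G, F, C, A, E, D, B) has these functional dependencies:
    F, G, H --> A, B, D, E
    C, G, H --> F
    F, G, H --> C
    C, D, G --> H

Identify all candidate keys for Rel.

{G} never appears on the right of any FD, so every key must include it.
{C, D, G}⁺ = {A, B, C, D, E, F, G, H} — all of the relation — so {C, D, G} is a candidate key.
{C, G, H}⁺ = {A, B, C, D, E, F, G, H} — all of the relation — so {C, G, H} is a candidate key.
{F, G, H}⁺ = {A, B, C, D, E, F, G, H} — all of the relation — so {F, G, H} is a candidate key.
Any other superkey properly contains one of these, so there are no further candidate keys.

{C, D, G}, {C, G, H}, {F, G, H}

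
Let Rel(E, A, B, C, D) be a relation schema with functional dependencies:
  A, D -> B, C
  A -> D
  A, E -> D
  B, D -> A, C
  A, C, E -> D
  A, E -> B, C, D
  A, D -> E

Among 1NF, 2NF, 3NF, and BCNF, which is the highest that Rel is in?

Candidate keys: {A}, {B, D}. Prime attributes: {A, B, D}.
Every FD has a superkey on the left, so the relation is in BCNF.

BCNF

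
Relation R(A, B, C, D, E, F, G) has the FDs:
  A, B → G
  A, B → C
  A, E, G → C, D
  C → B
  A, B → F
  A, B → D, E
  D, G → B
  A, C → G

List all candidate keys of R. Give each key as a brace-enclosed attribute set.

{A, B}, {A, C}, {A, D, G}, {A, E, G}

No FD produces {A}, so it must be in every candidate key.
Closure of {A, B} is {A, B, C, D, E, F, G}, the whole schema; {A, B} is a candidate key.
Closure of {A, C} is {A, B, C, D, E, F, G}, the whole schema; {A, C} is a candidate key.
Closure of {A, D, G} is {A, B, C, D, E, F, G}, the whole schema; {A, D, G} is a candidate key.
Closure of {A, E, G} is {A, B, C, D, E, F, G}, the whole schema; {A, E, G} is a candidate key.
No proper subset of any of these is a key, and no other minimal superkey exists.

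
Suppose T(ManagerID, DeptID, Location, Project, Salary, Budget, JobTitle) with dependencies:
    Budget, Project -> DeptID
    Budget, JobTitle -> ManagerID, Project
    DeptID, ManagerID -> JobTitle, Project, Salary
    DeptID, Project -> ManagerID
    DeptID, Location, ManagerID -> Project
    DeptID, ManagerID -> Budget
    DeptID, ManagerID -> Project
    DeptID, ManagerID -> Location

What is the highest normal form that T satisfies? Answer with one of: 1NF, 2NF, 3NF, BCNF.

BCNF

Candidate keys: {Budget, JobTitle}, {Budget, Project}, {DeptID, ManagerID}, {DeptID, Project}. Prime attributes: {Budget, DeptID, JobTitle, ManagerID, Project}.
Every FD has a superkey on the left, so the relation is in BCNF.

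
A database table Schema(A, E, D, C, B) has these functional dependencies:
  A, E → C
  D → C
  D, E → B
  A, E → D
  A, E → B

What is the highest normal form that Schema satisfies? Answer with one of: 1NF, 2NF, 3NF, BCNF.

Candidate key: {A, E}. Prime attributes: {A, E}.
D → C: {D}⁺ = {C, D}, which is not all of the attributes, so the left side is not a superkey — BCNF is violated.
D → C determines the non-prime attribute {C} from a non-superkey — 3NF is violated.
No proper subset of a key has a non-prime attribute in its closure, so there is no partial dependency; 2NF holds.

2NF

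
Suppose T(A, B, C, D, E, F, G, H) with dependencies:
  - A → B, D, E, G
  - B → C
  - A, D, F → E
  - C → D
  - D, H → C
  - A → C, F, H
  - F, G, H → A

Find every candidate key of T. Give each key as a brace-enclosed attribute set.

{A}⁺ = {A, B, C, D, E, F, G, H}, which is every attribute, so {A} is a candidate key.
{F, G, H}⁺ = {A, B, C, D, E, F, G, H}, which is every attribute, so {F, G, H} is a candidate key.
No proper subset of any of these is a key, and no other minimal superkey exists.

{A}, {F, G, H}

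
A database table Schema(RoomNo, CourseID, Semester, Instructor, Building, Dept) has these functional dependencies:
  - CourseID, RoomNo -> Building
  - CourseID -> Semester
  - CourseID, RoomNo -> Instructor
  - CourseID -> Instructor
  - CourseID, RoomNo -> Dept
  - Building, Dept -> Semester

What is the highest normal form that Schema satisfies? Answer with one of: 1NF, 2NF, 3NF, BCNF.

1NF

Candidate key: {CourseID, RoomNo}. Prime attributes: {CourseID, RoomNo}.
For CourseID -> Semester we have {CourseID}⁺ = {CourseID, Instructor, Semester}; {CourseID} is not a superkey, so BCNF fails.
CourseID -> Semester determines the non-prime attribute {Semester} from a non-superkey — 3NF is violated.
{CourseID} is a proper subset of the key {CourseID, RoomNo}, and {CourseID}⁺ contains the non-prime attributes {Instructor, Semester} — a partial dependency, so 2NF is violated.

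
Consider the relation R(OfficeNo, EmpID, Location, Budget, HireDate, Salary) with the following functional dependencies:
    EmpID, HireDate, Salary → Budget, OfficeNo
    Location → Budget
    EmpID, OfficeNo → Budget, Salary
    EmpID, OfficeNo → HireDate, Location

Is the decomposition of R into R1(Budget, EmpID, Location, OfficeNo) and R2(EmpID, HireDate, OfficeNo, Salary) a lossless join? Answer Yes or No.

Common attributes: {EmpID, OfficeNo}; their closure is {Budget, EmpID, HireDate, Location, OfficeNo, Salary}.
This includes all of R1, so the common attributes are a superkey of R1 — the join is lossless.

Yes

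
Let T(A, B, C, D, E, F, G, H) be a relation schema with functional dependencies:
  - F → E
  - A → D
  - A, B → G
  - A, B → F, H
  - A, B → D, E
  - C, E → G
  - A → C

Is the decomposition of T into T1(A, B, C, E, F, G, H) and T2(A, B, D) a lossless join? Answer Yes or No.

Yes

T1 ∩ T2 = {A, B}; its closure under F is {A, B, C, D, E, F, G, H}.
This includes all of T1, so the common attributes are a superkey of T1 — the join is lossless.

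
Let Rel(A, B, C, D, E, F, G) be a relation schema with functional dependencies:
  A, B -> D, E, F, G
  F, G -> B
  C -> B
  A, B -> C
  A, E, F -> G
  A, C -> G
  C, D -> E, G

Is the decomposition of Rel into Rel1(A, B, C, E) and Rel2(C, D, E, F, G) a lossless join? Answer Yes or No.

Common attributes: {C, E}; their closure is {B, C, E}.
The closure covers neither Rel1 nor Rel2 entirely; the join is not lossless.

No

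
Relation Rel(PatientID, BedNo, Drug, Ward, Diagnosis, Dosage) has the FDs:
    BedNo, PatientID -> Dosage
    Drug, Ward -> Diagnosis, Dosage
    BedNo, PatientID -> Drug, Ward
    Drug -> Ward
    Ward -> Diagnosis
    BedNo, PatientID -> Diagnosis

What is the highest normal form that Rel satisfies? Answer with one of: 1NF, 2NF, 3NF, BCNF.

Candidate key: {BedNo, PatientID}. Prime attributes: {BedNo, PatientID}.
For Drug, Ward -> Diagnosis, Dosage we have {Drug, Ward}⁺ = {Diagnosis, Dosage, Drug, Ward}; {Drug, Ward} is not a superkey, so BCNF fails.
Because {Diagnosis, Dosage} are non-prime and the left side of Drug, Ward -> Diagnosis, Dosage is not a superkey, the relation is not in 3NF.
Checking every proper subset of each key, none determines a non-prime attribute — 2NF is satisfied.

2NF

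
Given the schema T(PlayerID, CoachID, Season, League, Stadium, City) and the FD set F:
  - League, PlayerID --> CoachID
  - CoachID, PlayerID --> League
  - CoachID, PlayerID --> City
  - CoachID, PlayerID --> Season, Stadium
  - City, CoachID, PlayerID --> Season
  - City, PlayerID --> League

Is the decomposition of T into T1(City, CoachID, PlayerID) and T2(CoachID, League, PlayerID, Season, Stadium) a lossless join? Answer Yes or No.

The shared attributes are {CoachID, PlayerID} and {CoachID, PlayerID}⁺ = {City, CoachID, League, PlayerID, Season, Stadium}.
T1 is contained in that closure, so T1 ∩ T2 --> T1 holds and the join is lossless.

Yes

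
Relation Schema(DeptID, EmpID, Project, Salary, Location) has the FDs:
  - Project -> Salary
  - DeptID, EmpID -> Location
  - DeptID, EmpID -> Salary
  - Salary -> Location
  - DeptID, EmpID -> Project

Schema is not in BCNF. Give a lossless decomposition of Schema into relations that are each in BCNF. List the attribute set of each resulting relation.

{DeptID, EmpID, Project}; {Location, Salary}; {Project, Salary}

Candidate key of the original relation: {DeptID, EmpID}.
Within {DeptID, EmpID, Location, Project, Salary}: {Project}⁺ ∩ {DeptID, EmpID, Location, Project, Salary} = {Location, Project, Salary}, not the whole set, so Project -> Location, Salary violates BCNF; decompose into {Location, Project, Salary} and {DeptID, EmpID, Project}.
Within {Location, Project, Salary}: {Salary}⁺ ∩ {Location, Project, Salary} = {Location, Salary}, not the whole set, so Salary -> Location violates BCNF; decompose into {Location, Salary} and {Project, Salary}.
{Location, Salary} is in BCNF.
{Project, Salary} is in BCNF.
{DeptID, EmpID, Project} is in BCNF.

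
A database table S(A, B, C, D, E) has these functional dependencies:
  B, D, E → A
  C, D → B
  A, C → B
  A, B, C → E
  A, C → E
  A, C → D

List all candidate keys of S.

{C} never appears on the right of any FD, so every key must include it.
{A, C}⁺ = {A, B, C, D, E} — all of the relation — so {A, C} is a candidate key.
{C, D, E}⁺ = {A, B, C, D, E} — all of the relation — so {C, D, E} is a candidate key.
These are minimal and exhaustive — every other superkey contains one of them.

{A, C}, {C, D, E}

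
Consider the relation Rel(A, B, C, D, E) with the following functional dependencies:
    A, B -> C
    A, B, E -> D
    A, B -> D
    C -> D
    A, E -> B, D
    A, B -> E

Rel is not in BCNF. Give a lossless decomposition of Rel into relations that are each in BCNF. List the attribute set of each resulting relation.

{A, B, C, E}; {C, D}

Candidate keys of the original relation: {A, B}, {A, E}.
In {A, B, C, D, E}, {C} is not a superkey ({C}⁺ restricted to this set is {C, D}), so split on C -> D into {C, D} and {A, B, C, E}.
{C, D} has no BCNF violation.
{A, B, C, E} has no BCNF violation.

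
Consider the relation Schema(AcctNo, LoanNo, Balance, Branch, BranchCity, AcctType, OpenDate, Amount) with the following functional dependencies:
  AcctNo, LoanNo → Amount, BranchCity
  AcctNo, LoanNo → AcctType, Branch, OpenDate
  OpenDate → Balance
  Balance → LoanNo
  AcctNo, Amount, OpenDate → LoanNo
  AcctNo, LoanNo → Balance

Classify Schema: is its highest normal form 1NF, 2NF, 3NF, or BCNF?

Candidate keys: {AcctNo, Balance}, {AcctNo, LoanNo}, {AcctNo, OpenDate}. Prime attributes: {AcctNo, Balance, LoanNo, OpenDate}.
OpenDate → Balance breaks BCNF: {OpenDate}⁺ = {Balance, LoanNo, OpenDate}, so {OpenDate} is not a superkey.
Since {Balance} ⊆ prime attributes and every other non-superkey FD also has a prime right side, the schema is in 3NF.

3NF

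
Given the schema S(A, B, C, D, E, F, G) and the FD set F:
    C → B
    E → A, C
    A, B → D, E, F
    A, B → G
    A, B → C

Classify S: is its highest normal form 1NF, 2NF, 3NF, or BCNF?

3NF

Candidate keys: {A, B}, {A, C}, {E}. Prime attributes: {A, B, C, E}.
For C → B we have {C}⁺ = {B, C}; {C} is not a superkey, so BCNF fails.
But every attribute on its right side ({B}) is prime, and the same holds for every other non-superkey FD, so 3NF still holds.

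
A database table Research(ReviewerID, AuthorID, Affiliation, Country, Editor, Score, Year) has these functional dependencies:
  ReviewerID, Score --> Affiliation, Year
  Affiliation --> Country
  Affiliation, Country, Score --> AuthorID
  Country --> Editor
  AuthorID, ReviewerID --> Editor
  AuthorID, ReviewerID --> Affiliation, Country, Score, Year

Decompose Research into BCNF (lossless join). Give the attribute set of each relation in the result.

Candidate keys of the original relation: {AuthorID, ReviewerID}, {ReviewerID, Score}.
In {Affiliation, AuthorID, Country, Editor, ReviewerID, Score, Year}, {Affiliation} is not a superkey ({Affiliation}⁺ restricted to this set is {Affiliation, Country, Editor}), so split on Affiliation --> Country, Editor into {Affiliation, Country, Editor} and {Affiliation, AuthorID, ReviewerID, Score, Year}.
In {Affiliation, Country, Editor}, {Country} is not a superkey ({Country}⁺ restricted to this set is {Country, Editor}), so split on Country --> Editor into {Country, Editor} and {Affiliation, Country}.
{Country, Editor} has no BCNF violation.
{Affiliation, Country} has no BCNF violation.
In {Affiliation, AuthorID, ReviewerID, Score, Year}, {Affiliation, Score} is not a superkey ({Affiliation, Score}⁺ restricted to this set is {Affiliation, AuthorID, Score}), so split on Affiliation, Score --> AuthorID into {Affiliation, AuthorID, Score} and {Affiliation, ReviewerID, Score, Year}.
{Affiliation, AuthorID, Score} has no BCNF violation.
{Affiliation, ReviewerID, Score, Year} has no BCNF violation.

{Affiliation, AuthorID, Score}; {Affiliation, Country}; {Affiliation, ReviewerID, Score, Year}; {Country, Editor}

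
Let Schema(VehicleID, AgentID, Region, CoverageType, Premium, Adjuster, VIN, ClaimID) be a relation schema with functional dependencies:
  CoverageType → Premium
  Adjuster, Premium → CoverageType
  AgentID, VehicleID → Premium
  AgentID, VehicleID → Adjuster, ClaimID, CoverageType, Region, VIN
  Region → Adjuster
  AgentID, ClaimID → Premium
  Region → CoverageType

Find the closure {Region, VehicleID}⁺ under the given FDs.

{Adjuster, CoverageType, Premium, Region, VehicleID}

Start with {Region, VehicleID}.
Region → Adjuster applies; add {Adjuster} → now {Adjuster, Region, VehicleID}.
Region → CoverageType applies; add {CoverageType} → now {Adjuster, CoverageType, Region, VehicleID}.
CoverageType → Premium applies; add {Premium} → now {Adjuster, CoverageType, Premium, Region, VehicleID}.
No further FD applies.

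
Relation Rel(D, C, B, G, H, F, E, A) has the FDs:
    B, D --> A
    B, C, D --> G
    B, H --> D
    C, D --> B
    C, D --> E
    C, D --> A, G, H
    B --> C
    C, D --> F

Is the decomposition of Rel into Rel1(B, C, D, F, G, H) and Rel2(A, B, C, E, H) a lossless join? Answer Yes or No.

The shared attributes are {B, C, H} and {B, C, H}⁺ = {A, B, C, D, E, F, G, H}.
Since Rel1 ⊆ {A, B, C, D, E, F, G, H}, the intersection is a superkey of Rel1; the decomposition is lossless.

Yes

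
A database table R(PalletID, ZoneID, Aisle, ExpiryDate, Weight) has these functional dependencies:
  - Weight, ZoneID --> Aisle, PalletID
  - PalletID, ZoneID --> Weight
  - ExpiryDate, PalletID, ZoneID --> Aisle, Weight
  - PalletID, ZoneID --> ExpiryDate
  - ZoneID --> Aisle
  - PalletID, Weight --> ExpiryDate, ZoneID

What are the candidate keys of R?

{PalletID, Weight}, {PalletID, ZoneID}, {Weight, ZoneID}

{PalletID, Weight}⁺ = {Aisle, ExpiryDate, PalletID, Weight, ZoneID}, which is every attribute, so {PalletID, Weight} is a candidate key.
{PalletID, ZoneID}⁺ = {Aisle, ExpiryDate, PalletID, Weight, ZoneID}, which is every attribute, so {PalletID, ZoneID} is a candidate key.
{Weight, ZoneID}⁺ = {Aisle, ExpiryDate, PalletID, Weight, ZoneID}, which is every attribute, so {Weight, ZoneID} is a candidate key.
Any other superkey properly contains one of these, so there are no further candidate keys.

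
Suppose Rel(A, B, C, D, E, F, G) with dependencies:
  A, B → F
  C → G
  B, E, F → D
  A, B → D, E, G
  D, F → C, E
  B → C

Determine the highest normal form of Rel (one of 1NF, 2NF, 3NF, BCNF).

Candidate key: {A, B}. Prime attributes: {A, B}.
For C → G we have {C}⁺ = {C, G}; {C} is not a superkey, so BCNF fails.
C → G determines the non-prime attribute {G} from a non-superkey — 3NF is violated.
Since {B} ⊂ {A, B} and {B}⁺ ⊇ {C, G} with {C, G} non-prime, there is a partial dependency; 2NF fails.

1NF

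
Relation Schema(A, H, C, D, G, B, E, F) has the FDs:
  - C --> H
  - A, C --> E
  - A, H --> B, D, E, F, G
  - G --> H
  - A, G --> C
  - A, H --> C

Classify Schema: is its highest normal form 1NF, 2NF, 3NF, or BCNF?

Candidate keys: {A, C}, {A, G}, {A, H}. Prime attributes: {A, C, G, H}.
For C --> H we have {C}⁺ = {C, H}; {C} is not a superkey, so BCNF fails.
Since {H} ⊆ prime attributes and every other non-superkey FD also has a prime right side, the schema is in 3NF.

3NF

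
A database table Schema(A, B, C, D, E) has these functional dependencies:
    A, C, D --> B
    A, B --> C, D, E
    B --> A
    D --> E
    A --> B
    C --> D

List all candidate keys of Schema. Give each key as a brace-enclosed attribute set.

{A}⁺ = {A, B, C, D, E} — all of the relation — so {A} is a candidate key.
{B}⁺ = {A, B, C, D, E} — all of the relation — so {B} is a candidate key.
Any other superkey properly contains one of these, so there are no further candidate keys.

{A}, {B}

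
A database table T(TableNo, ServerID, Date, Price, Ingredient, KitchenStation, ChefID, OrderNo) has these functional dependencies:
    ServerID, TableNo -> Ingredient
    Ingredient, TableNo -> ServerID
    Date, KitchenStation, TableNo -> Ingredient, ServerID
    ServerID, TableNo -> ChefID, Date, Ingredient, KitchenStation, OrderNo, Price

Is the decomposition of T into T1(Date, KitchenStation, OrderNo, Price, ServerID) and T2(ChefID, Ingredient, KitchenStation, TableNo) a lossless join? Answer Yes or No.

No

The shared attributes are {KitchenStation} and {KitchenStation}⁺ = {KitchenStation}.
The closure covers neither T1 nor T2 entirely; the join is not lossless.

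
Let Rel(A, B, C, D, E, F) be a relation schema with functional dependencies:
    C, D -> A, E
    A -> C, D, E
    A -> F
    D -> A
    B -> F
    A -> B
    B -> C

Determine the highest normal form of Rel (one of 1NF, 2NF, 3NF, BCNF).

2NF

Candidate keys: {A}, {D}. Prime attributes: {A, D}.
B -> F: {B}⁺ = {B, C, F}, which is not all of the attributes, so the left side is not a superkey — BCNF is violated.
B -> F has non-prime {F} on the right and a non-superkey on the left, so 3NF fails.
Every candidate key is a single attribute, so no partial dependency is possible; 2NF holds.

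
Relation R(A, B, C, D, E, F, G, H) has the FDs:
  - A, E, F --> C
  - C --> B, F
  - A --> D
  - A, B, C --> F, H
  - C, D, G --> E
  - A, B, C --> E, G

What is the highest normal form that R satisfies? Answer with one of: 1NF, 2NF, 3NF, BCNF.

1NF

Candidate keys: {A, C}, {A, E, F}. Prime attributes: {A, C, E, F}.
C --> B, F breaks BCNF: {C}⁺ = {B, C, F}, so {C} is not a superkey.
Because {B} is non-prime and the left side of C --> B, F is not a superkey, the relation is not in 3NF.
The proper key subset {A} of {A, C} determines non-prime {D}, so the relation is not even in 2NF.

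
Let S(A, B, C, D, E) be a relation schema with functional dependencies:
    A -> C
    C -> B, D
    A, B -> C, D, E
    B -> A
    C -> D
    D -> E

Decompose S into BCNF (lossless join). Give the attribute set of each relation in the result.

Candidate keys of the original relation: {A}, {B}, {C}.
{A, B, C, D, E}: {D} determines {D, E} here but is not a superkey — split on D -> E, giving {D, E} and {A, B, C, D}.
{D, E} is in BCNF.
{A, B, C, D} is in BCNF.

{A, B, C, D}; {D, E}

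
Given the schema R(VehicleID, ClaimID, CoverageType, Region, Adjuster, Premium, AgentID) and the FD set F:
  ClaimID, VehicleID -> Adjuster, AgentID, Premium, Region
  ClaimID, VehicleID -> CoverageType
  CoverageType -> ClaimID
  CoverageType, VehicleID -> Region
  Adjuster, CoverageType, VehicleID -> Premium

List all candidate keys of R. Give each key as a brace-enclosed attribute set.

{ClaimID, VehicleID}, {CoverageType, VehicleID}

No FD produces {VehicleID}, so it must be in every candidate key.
{ClaimID, VehicleID}⁺ = {Adjuster, AgentID, ClaimID, CoverageType, Premium, Region, VehicleID}, which is every attribute, so {ClaimID, VehicleID} is a candidate key.
{CoverageType, VehicleID}⁺ = {Adjuster, AgentID, ClaimID, CoverageType, Premium, Region, VehicleID}, which is every attribute, so {CoverageType, VehicleID} is a candidate key.
These are minimal and exhaustive — every other superkey contains one of them.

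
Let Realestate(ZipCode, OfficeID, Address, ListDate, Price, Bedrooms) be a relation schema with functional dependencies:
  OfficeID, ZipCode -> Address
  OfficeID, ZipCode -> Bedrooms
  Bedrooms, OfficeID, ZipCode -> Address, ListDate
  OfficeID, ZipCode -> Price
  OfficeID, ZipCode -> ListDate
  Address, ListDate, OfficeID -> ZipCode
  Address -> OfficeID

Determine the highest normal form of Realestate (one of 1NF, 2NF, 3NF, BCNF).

Candidate keys: {Address, ListDate}, {Address, ZipCode}, {OfficeID, ZipCode}. Prime attributes: {Address, ListDate, OfficeID, ZipCode}.
Address -> OfficeID: {Address}⁺ = {Address, OfficeID}, which is not all of the attributes, so the left side is not a superkey — BCNF is violated.
But every attribute on its right side ({OfficeID}) is prime, and the same holds for every other non-superkey FD, so 3NF still holds.

3NF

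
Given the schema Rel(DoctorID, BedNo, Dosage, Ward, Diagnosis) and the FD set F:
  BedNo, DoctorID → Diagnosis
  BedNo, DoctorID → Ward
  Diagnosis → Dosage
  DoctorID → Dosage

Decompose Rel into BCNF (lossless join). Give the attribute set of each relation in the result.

{BedNo, Diagnosis, DoctorID, Ward}; {Diagnosis, Dosage}

Candidate key of the original relation: {BedNo, DoctorID}.
{BedNo, Diagnosis, DoctorID, Dosage, Ward}: {Diagnosis} determines {Diagnosis, Dosage} here but is not a superkey — split on Diagnosis → Dosage, giving {Diagnosis, Dosage} and {BedNo, Diagnosis, DoctorID, Ward}.
{Diagnosis, Dosage}: every determinant is a superkey — BCNF.
{BedNo, Diagnosis, DoctorID, Ward}: every determinant is a superkey — BCNF.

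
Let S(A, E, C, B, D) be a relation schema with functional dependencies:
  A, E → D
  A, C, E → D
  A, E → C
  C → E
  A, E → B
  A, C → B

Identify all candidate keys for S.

Attributes never on any right-hand side: {A} — every candidate key must contain it.
{A, C} is a candidate key since {A, C}⁺ = {A, B, C, D, E} covers every attribute.
{A, E} is a candidate key since {A, E}⁺ = {A, B, C, D, E} covers every attribute.
Any other superkey properly contains one of these, so there are no further candidate keys.

{A, C}, {A, E}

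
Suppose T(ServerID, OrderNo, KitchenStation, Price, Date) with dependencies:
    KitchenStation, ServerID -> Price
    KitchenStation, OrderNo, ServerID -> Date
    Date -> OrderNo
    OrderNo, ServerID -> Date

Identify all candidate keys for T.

No FD produces {KitchenStation, ServerID}, so they must be in every candidate key.
Closure of {Date, KitchenStation, ServerID} is {Date, KitchenStation, OrderNo, Price, ServerID}, the whole schema; {Date, KitchenStation, ServerID} is a candidate key.
Closure of {KitchenStation, OrderNo, ServerID} is {Date, KitchenStation, OrderNo, Price, ServerID}, the whole schema; {KitchenStation, OrderNo, ServerID} is a candidate key.
No proper subset of any of these is a key, and no other minimal superkey exists.

{Date, KitchenStation, ServerID}, {KitchenStation, OrderNo, ServerID}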